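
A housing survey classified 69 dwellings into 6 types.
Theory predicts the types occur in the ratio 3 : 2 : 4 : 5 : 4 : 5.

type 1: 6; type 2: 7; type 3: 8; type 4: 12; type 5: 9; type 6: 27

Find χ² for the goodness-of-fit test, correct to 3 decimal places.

Ratio total = 23. Expected counts: 69×3/23 = 9, 69×2/23 = 6, 69×4/23 = 12, 69×5/23 = 15, 69×4/23 = 12, 69×5/23 = 15.
type 1: (6 − 9)²/9 = 9/9 = 1.0000
type 2: (7 − 6)²/6 = 1/6 = 0.1667
type 3: (8 − 12)²/12 = 16/12 = 1.3333
type 4: (12 − 15)²/15 = 9/15 = 0.6000
type 5: (9 − 12)²/12 = 9/12 = 0.7500
type 6: (27 − 15)²/15 = 144/15 = 9.6000
Sum = 13.450

13.450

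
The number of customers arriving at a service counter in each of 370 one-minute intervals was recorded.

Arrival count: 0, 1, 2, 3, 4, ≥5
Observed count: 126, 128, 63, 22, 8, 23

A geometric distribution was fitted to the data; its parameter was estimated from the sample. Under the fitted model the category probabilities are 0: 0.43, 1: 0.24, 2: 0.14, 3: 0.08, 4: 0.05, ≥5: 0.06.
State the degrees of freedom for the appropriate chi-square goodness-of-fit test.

4

There are k = 6 categories and 1 parameter estimated from the data, so df = 6 − 1 − 1 = 4.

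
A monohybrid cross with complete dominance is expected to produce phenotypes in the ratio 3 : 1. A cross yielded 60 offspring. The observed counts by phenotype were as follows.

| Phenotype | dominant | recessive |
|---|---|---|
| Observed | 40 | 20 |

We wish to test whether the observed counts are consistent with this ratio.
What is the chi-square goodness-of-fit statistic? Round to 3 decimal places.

2.222

Ratio total = 4. Expected counts: 60×3/4 = 45, 60×1/4 = 15.
χ² = (40−45)²/45 + (20−15)²/15
   = 0.5556 + 1.6667
Sum = 2.222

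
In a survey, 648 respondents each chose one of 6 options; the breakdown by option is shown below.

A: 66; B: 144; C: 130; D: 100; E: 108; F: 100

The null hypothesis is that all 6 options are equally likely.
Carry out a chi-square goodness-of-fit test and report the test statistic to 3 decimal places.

Expected count for each of the 6 categories: 648/6 = 108.
cat         O        E   (O−E)²/E
A          66      108    16.3333
B         144      108    12.0000
C         130      108     4.4815
D         100      108     0.5926
E         108      108     0.0000
F         100      108     0.5926
Sum = 34.000

34.000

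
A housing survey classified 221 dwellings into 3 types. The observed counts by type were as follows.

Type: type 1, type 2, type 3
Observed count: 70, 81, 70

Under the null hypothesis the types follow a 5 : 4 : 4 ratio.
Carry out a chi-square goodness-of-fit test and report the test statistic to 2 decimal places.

5.19

Ratio total = 13. Expected counts: 221×5/13 = 85, 221×4/13 = 68, 221×4/13 = 68.
χ² = (70−85)²/85 + (81−68)²/68 + (70−68)²/68
   = 2.647 + 2.485 + 0.059
Sum = 5.19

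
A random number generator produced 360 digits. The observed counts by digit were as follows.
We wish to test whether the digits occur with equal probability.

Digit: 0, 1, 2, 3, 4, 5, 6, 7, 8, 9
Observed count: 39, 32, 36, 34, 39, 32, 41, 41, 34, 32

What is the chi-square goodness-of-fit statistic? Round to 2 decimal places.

Under H₀ each category has probability 1/10, so each expected count is 360/10 = 36.
χ² = (39−36)²/36 + (32−36)²/36 + (36−36)²/36 + (34−36)²/36 + (39−36)²/36 + (32−36)²/36 + (41−36)²/36 + (41−36)²/36 + (34−36)²/36 + (32−36)²/36
   = 0.250 + 0.444 + 0.000 + 0.111 + 0.250 + 0.444 + 0.694 + 0.694 + 0.111 + 0.444
Sum = 3.44

3.44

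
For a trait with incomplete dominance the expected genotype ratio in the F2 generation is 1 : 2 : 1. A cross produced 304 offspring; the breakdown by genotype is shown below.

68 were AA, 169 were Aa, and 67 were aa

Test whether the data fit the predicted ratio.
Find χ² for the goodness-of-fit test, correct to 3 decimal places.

Ratio total = 4. Expected counts: 304×1/4 = 76, 304×2/4 = 152, 304×1/4 = 76.
cat         O        E   (O−E)²/E
AA         68       76     0.8421
Aa        169      152     1.9013
aa         67       76     1.0658
Sum = 3.809

3.809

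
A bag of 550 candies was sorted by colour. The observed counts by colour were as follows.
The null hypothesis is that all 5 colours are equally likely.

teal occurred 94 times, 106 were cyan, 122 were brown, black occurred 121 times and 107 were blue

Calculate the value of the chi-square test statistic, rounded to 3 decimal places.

Under H₀ each category has probability 1/5, so each expected count is 550/5 = 110.
cat         O        E   (O−E)²/E
teal       94      110     2.3273
cyan      106      110     0.1455
brown     122      110     1.3091
black     121      110     1.1000
blue      107      110     0.0818
Sum = 4.964

4.964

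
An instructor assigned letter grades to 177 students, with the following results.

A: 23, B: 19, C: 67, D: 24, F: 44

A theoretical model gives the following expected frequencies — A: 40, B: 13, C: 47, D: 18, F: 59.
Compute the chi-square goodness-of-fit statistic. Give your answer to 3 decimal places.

A: (23 − 40)²/40 = 289/40 = 7.2250
B: (19 − 13)²/13 = 36/13 = 2.7692
C: (67 − 47)²/47 = 400/47 = 8.5106
D: (24 − 18)²/18 = 36/18 = 2.0000
F: (44 − 59)²/59 = 225/59 = 3.8136
Sum = 24.318

24.318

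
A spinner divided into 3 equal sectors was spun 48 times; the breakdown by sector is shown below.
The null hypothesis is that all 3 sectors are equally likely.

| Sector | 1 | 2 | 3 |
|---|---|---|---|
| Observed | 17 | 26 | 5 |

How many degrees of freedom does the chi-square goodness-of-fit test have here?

2

There are k = 3 categories and no parameters were estimated from the data, so df = 3 − 1 = 2.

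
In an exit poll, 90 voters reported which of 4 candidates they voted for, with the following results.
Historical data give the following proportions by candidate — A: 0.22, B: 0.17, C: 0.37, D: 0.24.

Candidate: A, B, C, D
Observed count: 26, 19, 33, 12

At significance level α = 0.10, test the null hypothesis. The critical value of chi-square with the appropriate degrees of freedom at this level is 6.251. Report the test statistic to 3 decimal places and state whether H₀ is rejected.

Expected counts E_i = n·p_i: 90×0.22 = 19.8, 90×0.17 = 15.3, 90×0.37 = 33.3, 90×0.24 = 21.6.
A: (26 − 19.8)²/19.8 = 38.44/19.8 = 1.9414
B: (19 − 15.3)²/15.3 = 13.69/15.3 = 0.8948
C: (33 − 33.3)²/33.3 = 0.09/33.3 = 0.0027
D: (12 − 21.6)²/21.6 = 92.16/21.6 = 4.2667
Sum = 7.106
df = 3. Since 7.106 > 6.251, we reject H₀.

7.106; reject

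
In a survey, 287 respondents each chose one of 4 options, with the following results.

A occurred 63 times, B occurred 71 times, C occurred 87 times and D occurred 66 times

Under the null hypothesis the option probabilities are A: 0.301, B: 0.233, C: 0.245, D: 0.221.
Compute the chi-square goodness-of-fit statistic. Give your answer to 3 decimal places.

10.650

Expected counts E_i = n·p_i: 287×0.301 = 86.387, 287×0.233 = 66.871, 287×0.245 = 70.315, 287×0.221 = 63.427.
χ² = (63−86.387)²/86.387 + (71−66.871)²/66.871 + (87−70.315)²/70.315 + (66−63.427)²/63.427
   = 6.3314 + 0.2549 + 3.9592 + 0.1044
Sum = 10.650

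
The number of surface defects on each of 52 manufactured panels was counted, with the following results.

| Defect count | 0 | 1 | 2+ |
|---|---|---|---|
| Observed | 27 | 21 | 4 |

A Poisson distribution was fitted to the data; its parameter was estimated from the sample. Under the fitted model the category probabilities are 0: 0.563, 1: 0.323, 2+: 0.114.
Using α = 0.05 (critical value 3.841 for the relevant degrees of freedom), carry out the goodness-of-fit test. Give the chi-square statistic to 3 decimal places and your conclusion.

1.856; do not reject

Expected counts E_i = n·p_i: 52×0.563 = 29.276, 52×0.323 = 16.796, 52×0.114 = 5.928.
0: (27 − 29.276)²/29.276 = 5.180176/29.276 = 0.1769
1: (21 − 16.796)²/16.796 = 17.673616/16.796 = 1.0523
2+: (4 − 5.928)²/5.928 = 3.717184/5.928 = 0.6271
Sum = 1.856
df = 1. Since 1.856 < 3.841, we do not reject H₀.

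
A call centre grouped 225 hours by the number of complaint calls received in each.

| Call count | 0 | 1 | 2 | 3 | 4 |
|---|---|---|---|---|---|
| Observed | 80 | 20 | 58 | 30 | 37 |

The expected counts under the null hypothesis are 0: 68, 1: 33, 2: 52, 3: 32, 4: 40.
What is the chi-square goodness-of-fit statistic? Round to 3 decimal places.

8.281

χ² = (80−68)²/68 + (20−33)²/33 + (58−52)²/52 + (30−32)²/32 + (37−40)²/40
   = 2.1176 + 5.1212 + 0.6923 + 0.1250 + 0.2250
Sum = 8.281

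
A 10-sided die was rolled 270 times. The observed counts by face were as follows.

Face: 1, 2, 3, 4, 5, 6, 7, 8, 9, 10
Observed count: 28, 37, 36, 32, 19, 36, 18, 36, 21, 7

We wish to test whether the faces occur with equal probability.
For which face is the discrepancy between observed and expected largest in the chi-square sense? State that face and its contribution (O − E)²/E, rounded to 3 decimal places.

10, 14.815

Expected count for each of the 10 categories: 270/10 = 27.
cat         O        E   (O−E)²/E
1          28       27     0.0370
2          37       27     3.7037
3          36       27     3.0000
4          32       27     0.9259
5          19       27     2.3704
6          36       27     3.0000
7          18       27     3.0000
8          36       27     3.0000
9          21       27     1.3333
10          7       27    14.8148
The largest term is for 10: 14.815.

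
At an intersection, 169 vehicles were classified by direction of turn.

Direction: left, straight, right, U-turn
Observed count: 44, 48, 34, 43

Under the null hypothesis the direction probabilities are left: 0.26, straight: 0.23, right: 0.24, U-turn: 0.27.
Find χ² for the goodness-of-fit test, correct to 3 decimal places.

Expected counts E_i = n·p_i: 169×0.26 = 43.94, 169×0.23 = 38.87, 169×0.24 = 40.56, 169×0.27 = 45.63.
cat           O        E   (O−E)²/E
left         44    43.94     0.0001
straight     48    38.87     2.1445
right        34    40.56     1.0610
U-turn       43    45.63     0.1516
Sum = 3.357

3.357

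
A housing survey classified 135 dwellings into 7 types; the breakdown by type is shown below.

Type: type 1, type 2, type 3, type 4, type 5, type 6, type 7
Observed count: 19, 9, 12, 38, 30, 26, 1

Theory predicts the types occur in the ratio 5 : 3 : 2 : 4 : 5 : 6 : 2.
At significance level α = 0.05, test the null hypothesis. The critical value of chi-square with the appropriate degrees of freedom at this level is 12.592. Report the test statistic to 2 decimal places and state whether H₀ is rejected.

Ratio total = 27. Expected counts: 135×5/27 = 25, 135×3/27 = 15, 135×2/27 = 10, 135×4/27 = 20, 135×5/27 = 25, 135×6/27 = 30, 135×2/27 = 10.
cat         O        E   (O−E)²/E
type 1     19       25      1.440
type 2      9       15      2.400
type 3     12       10      0.400
type 4     38       20     16.200
type 5     30       25      1.000
type 6     26       30      0.533
type 7      1       10      8.100
Sum = 30.07
df = 6. Since 30.07 > 12.592, we reject H₀.

30.07; reject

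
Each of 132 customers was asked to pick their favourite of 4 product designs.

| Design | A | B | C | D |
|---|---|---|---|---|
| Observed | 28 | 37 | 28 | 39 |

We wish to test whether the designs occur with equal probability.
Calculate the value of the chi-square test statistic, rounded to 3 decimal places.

Under H₀ each category has probability 1/4, so each expected count is 132/4 = 33.
A: (28 − 33)²/33 = 25/33 = 0.7576
B: (37 − 33)²/33 = 16/33 = 0.4848
C: (28 − 33)²/33 = 25/33 = 0.7576
D: (39 − 33)²/33 = 36/33 = 1.0909
Sum = 3.091

3.091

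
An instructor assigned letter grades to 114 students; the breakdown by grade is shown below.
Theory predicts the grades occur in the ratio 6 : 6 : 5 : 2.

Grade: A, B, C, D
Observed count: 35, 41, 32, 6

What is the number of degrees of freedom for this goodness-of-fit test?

There are k = 4 categories and no parameters were estimated from the data, so df = 4 − 1 = 3.

3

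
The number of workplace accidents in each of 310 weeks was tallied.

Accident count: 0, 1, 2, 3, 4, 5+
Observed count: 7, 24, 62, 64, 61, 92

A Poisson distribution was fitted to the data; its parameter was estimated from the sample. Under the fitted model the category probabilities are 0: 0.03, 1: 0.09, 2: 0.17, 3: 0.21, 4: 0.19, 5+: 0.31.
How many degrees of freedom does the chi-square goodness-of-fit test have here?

4

There are k = 6 categories and 1 parameter estimated from the data, so df = 6 − 1 − 1 = 4.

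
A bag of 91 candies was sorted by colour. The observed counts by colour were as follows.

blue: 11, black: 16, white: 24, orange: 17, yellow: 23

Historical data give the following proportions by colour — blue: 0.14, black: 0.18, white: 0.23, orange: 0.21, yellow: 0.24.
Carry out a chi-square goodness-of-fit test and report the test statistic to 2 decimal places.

0.99

Expected counts E_i = n·p_i: 91×0.14 = 12.74, 91×0.18 = 16.38, 91×0.23 = 20.93, 91×0.21 = 19.11, 91×0.24 = 21.84.
cat         O        E   (O−E)²/E
blue       11    12.74      0.238
black      16    16.38      0.009
white      24    20.93      0.450
orange     17    19.11      0.233
yellow     23    21.84      0.062
Sum = 0.99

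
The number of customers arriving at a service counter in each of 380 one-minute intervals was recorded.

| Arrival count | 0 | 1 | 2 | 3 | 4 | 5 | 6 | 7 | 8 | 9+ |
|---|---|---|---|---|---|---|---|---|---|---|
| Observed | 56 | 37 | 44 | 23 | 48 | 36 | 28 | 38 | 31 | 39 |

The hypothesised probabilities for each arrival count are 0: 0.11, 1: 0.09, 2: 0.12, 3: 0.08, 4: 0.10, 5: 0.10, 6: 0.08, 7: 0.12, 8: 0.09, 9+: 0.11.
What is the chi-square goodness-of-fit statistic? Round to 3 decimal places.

11.591

Expected counts E_i = n·p_i: 380×0.11 = 41.8, 380×0.09 = 34.2, 380×0.12 = 45.6, 380×0.08 = 30.4, 380×0.10 = 38, 380×0.10 = 38, 380×0.08 = 30.4, 380×0.12 = 45.6, 380×0.09 = 34.2, 380×0.11 = 41.8.
cat         O        E   (O−E)²/E
0          56     41.8     4.8239
1          37     34.2     0.2292
2          44     45.6     0.0561
3          23     30.4     1.8013
4          48       38     2.6316
5          36       38     0.1053
6          28     30.4     0.1895
7          38     45.6     1.2667
8          31     34.2     0.2994
9+         39     41.8     0.1876
Sum = 11.591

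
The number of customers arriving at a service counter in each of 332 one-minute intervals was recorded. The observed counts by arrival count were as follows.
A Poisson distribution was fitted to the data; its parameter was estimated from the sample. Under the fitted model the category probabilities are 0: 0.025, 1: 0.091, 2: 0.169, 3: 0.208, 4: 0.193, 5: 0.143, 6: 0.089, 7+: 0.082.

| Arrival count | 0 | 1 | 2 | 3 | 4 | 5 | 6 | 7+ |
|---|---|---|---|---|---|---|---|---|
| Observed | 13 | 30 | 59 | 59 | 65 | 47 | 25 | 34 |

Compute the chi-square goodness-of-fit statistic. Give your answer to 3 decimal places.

Expected counts E_i = n·p_i: 332×0.025 = 8.3, 332×0.091 = 30.212, 332×0.169 = 56.108, 332×0.208 = 69.056, 332×0.193 = 64.076, 332×0.143 = 47.476, 332×0.089 = 29.548, 332×0.082 = 27.224.
0: (13 − 8.3)²/8.3 = 22.09/8.3 = 2.6614
1: (30 − 30.212)²/30.212 = 0.044944/30.212 = 0.0015
2: (59 − 56.108)²/56.108 = 8.363664/56.108 = 0.1491
3: (59 − 69.056)²/69.056 = 101.123136/69.056 = 1.4644
4: (65 − 64.076)²/64.076 = 0.853776/64.076 = 0.0133
5: (47 − 47.476)²/47.476 = 0.226576/47.476 = 0.0048
6: (25 − 29.548)²/29.548 = 20.684304/29.548 = 0.7000
7+: (34 − 27.224)²/27.224 = 45.914176/27.224 = 1.6865
Sum = 6.681

6.681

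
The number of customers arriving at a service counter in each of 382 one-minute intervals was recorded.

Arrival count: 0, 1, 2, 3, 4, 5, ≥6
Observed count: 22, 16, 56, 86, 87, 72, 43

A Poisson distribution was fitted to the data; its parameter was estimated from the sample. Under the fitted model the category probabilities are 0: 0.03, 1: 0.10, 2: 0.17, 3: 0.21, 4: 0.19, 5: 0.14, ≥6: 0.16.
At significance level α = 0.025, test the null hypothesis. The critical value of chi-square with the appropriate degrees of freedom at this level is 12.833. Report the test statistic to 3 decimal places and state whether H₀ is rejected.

Expected counts E_i = n·p_i: 382×0.03 = 11.46, 382×0.10 = 38.2, 382×0.17 = 64.94, 382×0.21 = 80.22, 382×0.19 = 72.58, 382×0.14 = 53.48, 382×0.16 = 61.12.
χ² = (22−11.46)²/11.46 + (16−38.2)²/38.2 + (56−64.94)²/64.94 + (86−80.22)²/80.22 + (87−72.58)²/72.58 + (72−53.48)²/53.48 + (43−61.12)²/61.12
   = 9.6939 + 12.9016 + 1.2307 + 0.4165 + 2.8649 + 6.4134 + 5.3720
Sum = 38.893
df = 5. Since 38.893 > 12.833, we reject H₀.

38.893; reject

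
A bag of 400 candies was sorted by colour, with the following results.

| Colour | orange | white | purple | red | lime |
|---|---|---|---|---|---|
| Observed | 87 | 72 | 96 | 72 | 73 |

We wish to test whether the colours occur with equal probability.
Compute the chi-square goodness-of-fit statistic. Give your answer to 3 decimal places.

6.025

Expected count for each of the 5 categories: 400/5 = 80.
χ² = (87−80)²/80 + (72−80)²/80 + (96−80)²/80 + (72−80)²/80 + (73−80)²/80
   = 0.6125 + 0.8000 + 3.2000 + 0.8000 + 0.6125
Sum = 6.025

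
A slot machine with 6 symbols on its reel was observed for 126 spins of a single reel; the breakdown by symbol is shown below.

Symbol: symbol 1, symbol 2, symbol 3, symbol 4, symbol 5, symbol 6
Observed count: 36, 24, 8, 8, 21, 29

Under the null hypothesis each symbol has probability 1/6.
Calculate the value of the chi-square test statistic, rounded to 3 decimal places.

30.286

Under H₀ each category has probability 1/6, so each expected count is 126/6 = 21.
cat           O        E   (O−E)²/E
symbol 1     36       21    10.7143
symbol 2     24       21     0.4286
symbol 3      8       21     8.0476
symbol 4      8       21     8.0476
symbol 5     21       21     0.0000
symbol 6     29       21     3.0476
Sum = 30.286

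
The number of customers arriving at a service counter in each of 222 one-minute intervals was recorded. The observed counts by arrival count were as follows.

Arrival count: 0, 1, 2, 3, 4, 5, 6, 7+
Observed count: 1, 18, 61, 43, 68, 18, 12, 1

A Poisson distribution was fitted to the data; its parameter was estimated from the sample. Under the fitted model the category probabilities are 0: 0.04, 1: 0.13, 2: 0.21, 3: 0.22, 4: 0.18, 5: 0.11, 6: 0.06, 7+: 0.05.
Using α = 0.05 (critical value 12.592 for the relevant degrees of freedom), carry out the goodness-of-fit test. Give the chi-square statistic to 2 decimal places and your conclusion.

Expected counts E_i = n·p_i: 222×0.04 = 8.88, 222×0.13 = 28.86, 222×0.21 = 46.62, 222×0.22 = 48.84, 222×0.18 = 39.96, 222×0.11 = 24.42, 222×0.06 = 13.32, 222×0.05 = 11.1.
χ² = (1−8.88)²/8.88 + (18−28.86)²/28.86 + (61−46.62)²/46.62 + (43−48.84)²/48.84 + (68−39.96)²/39.96 + (18−24.42)²/24.42 + (12−13.32)²/13.32 + (1−11.1)²/11.1
   = 6.993 + 4.087 + 4.436 + 0.698 + 19.676 + 1.688 + 0.131 + 9.190
Sum = 46.90
df = 6. Since 46.90 > 12.592, we reject H₀.

46.90; reject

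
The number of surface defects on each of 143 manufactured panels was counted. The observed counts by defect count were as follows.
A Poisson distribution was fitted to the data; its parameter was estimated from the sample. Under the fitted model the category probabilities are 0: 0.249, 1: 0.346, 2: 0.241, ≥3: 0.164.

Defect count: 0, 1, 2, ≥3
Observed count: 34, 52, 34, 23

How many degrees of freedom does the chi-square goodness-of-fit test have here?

2

There are k = 4 categories and 1 parameter estimated from the data, so df = 4 − 1 − 1 = 2.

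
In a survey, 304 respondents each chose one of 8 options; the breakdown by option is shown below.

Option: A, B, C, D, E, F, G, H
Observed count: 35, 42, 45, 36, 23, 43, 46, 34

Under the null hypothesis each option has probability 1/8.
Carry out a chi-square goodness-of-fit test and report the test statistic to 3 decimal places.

10.737

Expected count for each of the 8 categories: 304/8 = 38.
cat         O        E   (O−E)²/E
A          35       38     0.2368
B          42       38     0.4211
C          45       38     1.2895
D          36       38     0.1053
E          23       38     5.9211
F          43       38     0.6579
G          46       38     1.6842
H          34       38     0.4211
Sum = 10.737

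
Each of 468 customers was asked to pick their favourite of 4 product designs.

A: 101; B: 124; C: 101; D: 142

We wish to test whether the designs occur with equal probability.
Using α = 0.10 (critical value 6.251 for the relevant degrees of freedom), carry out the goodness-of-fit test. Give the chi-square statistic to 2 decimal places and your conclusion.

10.14; reject

Expected count for each of the 4 categories: 468/4 = 117.
cat         O        E   (O−E)²/E
A         101      117      2.188
B         124      117      0.419
C         101      117      2.188
D         142      117      5.342
Sum = 10.14
df = 3. Since 10.14 > 6.251, we reject H₀.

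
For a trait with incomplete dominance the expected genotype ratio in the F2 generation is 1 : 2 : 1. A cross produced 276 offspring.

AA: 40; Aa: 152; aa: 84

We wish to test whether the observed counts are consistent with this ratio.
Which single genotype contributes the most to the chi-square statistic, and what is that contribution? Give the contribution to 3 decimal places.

AA, 12.188

Ratio total = 4. Expected counts: 276×1/4 = 69, 276×2/4 = 138, 276×1/4 = 69.
χ² = (40−69)²/69 + (152−138)²/138 + (84−69)²/69
   = 12.1884 + 1.4203 + 3.2609
The largest term is for AA: 12.188.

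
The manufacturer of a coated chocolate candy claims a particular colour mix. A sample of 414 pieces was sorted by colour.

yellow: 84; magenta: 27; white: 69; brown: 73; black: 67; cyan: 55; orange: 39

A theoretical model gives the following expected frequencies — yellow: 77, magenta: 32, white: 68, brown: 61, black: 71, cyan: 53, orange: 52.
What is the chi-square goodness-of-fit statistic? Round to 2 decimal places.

χ² = (84−77)²/77 + (27−32)²/32 + (69−68)²/68 + (73−61)²/61 + (67−71)²/71 + (55−53)²/53 + (39−52)²/52
   = 0.636 + 0.781 + 0.015 + 2.361 + 0.225 + 0.075 + 3.250
Sum = 7.34

7.34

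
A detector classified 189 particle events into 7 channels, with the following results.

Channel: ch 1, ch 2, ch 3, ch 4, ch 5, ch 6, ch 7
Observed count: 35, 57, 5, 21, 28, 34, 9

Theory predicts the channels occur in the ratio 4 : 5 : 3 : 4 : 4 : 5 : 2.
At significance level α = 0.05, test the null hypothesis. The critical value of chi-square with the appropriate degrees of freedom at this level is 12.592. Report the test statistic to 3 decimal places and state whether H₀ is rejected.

Ratio total = 27. Expected counts: 189×4/27 = 28, 189×5/27 = 35, 189×3/27 = 21, 189×4/27 = 28, 189×4/27 = 28, 189×5/27 = 35, 189×2/27 = 14.
ch 1: (35 − 28)²/28 = 49/28 = 1.7500
ch 2: (57 − 35)²/35 = 484/35 = 13.8286
ch 3: (5 − 21)²/21 = 256/21 = 12.1905
ch 4: (21 − 28)²/28 = 49/28 = 1.7500
ch 5: (28 − 28)²/28 = 0/28 = 0.0000
ch 6: (34 − 35)²/35 = 1/35 = 0.0286
ch 7: (9 − 14)²/14 = 25/14 = 1.7857
Sum = 31.333
df = 6. Since 31.333 > 12.592, we reject H₀.

31.333; reject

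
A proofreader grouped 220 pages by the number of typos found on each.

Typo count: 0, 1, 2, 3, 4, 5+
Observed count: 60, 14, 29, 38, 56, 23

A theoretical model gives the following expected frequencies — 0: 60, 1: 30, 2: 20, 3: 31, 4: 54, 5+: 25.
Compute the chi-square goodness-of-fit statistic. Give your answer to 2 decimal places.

0: (60 − 60)²/60 = 0/60 = 0.000
1: (14 − 30)²/30 = 256/30 = 8.533
2: (29 − 20)²/20 = 81/20 = 4.050
3: (38 − 31)²/31 = 49/31 = 1.581
4: (56 − 54)²/54 = 4/54 = 0.074
5+: (23 − 25)²/25 = 4/25 = 0.160
Sum = 14.40

14.40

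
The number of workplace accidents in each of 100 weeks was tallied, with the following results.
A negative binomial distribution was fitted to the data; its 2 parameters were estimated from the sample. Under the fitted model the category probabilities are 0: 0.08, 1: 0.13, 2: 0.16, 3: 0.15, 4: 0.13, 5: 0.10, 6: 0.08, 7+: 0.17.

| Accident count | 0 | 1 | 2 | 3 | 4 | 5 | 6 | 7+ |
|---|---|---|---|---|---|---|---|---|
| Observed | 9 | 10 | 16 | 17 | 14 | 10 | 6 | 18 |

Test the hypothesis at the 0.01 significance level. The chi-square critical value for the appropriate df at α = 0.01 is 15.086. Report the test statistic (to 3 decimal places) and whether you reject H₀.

Expected counts E_i = n·p_i: 100×0.08 = 8, 100×0.13 = 13, 100×0.16 = 16, 100×0.15 = 15, 100×0.13 = 13, 100×0.10 = 10, 100×0.08 = 8, 100×0.17 = 17.
0: (9 − 8)²/8 = 1/8 = 0.1250
1: (10 − 13)²/13 = 9/13 = 0.6923
2: (16 − 16)²/16 = 0/16 = 0.0000
3: (17 − 15)²/15 = 4/15 = 0.2667
4: (14 − 13)²/13 = 1/13 = 0.0769
5: (10 − 10)²/10 = 0/10 = 0.0000
6: (6 − 8)²/8 = 4/8 = 0.5000
7+: (18 − 17)²/17 = 1/17 = 0.0588
Sum = 1.720
df = 5. Since 1.720 < 15.086, we do not reject H₀.

1.720; do not reject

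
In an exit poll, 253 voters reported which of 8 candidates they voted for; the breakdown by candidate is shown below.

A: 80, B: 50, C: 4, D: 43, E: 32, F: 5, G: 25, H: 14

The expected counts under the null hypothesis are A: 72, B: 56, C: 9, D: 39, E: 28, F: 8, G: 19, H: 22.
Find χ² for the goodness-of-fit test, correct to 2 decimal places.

A: (80 − 72)²/72 = 64/72 = 0.889
B: (50 − 56)²/56 = 36/56 = 0.643
C: (4 − 9)²/9 = 25/9 = 2.778
D: (43 − 39)²/39 = 16/39 = 0.410
E: (32 − 28)²/28 = 16/28 = 0.571
F: (5 − 8)²/8 = 9/8 = 1.125
G: (25 − 19)²/19 = 36/19 = 1.895
H: (14 − 22)²/22 = 64/22 = 2.909
Sum = 11.22

11.22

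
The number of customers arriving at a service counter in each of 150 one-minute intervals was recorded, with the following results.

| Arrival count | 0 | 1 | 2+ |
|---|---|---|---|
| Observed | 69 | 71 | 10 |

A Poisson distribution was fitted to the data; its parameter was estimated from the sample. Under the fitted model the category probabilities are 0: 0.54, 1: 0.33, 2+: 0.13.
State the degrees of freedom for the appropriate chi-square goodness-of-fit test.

1

There are k = 3 categories and 1 parameter estimated from the data, so df = 3 − 1 − 1 = 1.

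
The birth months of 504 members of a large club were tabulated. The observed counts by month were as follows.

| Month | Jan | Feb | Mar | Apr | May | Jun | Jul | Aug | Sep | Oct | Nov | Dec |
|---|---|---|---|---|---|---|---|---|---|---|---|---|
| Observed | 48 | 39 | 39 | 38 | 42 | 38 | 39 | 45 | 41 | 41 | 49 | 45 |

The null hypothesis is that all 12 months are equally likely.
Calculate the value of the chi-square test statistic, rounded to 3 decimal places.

Under H₀ each category has probability 1/12, so each expected count is 504/12 = 42.
χ² = (48−42)²/42 + (39−42)²/42 + (39−42)²/42 + (38−42)²/42 + (42−42)²/42 + (38−42)²/42 + (39−42)²/42 + (45−42)²/42 + (41−42)²/42 + (41−42)²/42 + (49−42)²/42 + (45−42)²/42
   = 0.8571 + 0.2143 + 0.2143 + 0.3810 + 0.0000 + 0.3810 + 0.2143 + 0.2143 + 0.0238 + 0.0238 + 1.1667 + 0.2143
Sum = 3.905

3.905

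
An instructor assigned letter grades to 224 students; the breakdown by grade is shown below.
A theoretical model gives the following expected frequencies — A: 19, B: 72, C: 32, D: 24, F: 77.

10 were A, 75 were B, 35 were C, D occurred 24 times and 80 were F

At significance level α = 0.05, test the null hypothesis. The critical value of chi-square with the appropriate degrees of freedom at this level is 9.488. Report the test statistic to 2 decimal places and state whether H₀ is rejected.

4.79; do not reject

χ² = (10−19)²/19 + (75−72)²/72 + (35−32)²/32 + (24−24)²/24 + (80−77)²/77
   = 4.263 + 0.125 + 0.281 + 0.000 + 0.117
Sum = 4.79
df = 4. Since 4.79 < 9.488, we do not reject H₀.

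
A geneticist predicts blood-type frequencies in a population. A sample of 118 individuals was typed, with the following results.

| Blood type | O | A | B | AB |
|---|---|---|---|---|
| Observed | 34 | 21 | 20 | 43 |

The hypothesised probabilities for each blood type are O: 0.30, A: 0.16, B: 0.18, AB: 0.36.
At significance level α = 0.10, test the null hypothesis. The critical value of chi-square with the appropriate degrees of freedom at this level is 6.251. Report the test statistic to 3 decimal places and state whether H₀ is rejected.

Expected counts E_i = n·p_i: 118×0.30 = 35.4, 118×0.16 = 18.88, 118×0.18 = 21.24, 118×0.36 = 42.48.
cat         O        E   (O−E)²/E
O          34     35.4     0.0554
A          21    18.88     0.2381
B          20    21.24     0.0724
AB         43    42.48     0.0064
Sum = 0.372
df = 3. Since 0.372 < 6.251, we do not reject H₀.

0.372; do not reject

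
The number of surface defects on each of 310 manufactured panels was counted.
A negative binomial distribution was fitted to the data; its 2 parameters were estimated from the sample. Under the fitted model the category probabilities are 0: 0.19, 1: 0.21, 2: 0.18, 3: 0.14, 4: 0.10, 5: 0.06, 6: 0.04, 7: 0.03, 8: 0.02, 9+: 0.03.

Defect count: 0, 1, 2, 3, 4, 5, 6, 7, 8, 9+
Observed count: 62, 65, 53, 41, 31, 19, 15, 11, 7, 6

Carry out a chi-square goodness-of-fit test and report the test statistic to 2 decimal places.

2.58

Expected counts E_i = n·p_i: 310×0.19 = 58.9, 310×0.21 = 65.1, 310×0.18 = 55.8, 310×0.14 = 43.4, 310×0.10 = 31, 310×0.06 = 18.6, 310×0.04 = 12.4, 310×0.03 = 9.3, 310×0.02 = 6.2, 310×0.03 = 9.3.
cat         O        E   (O−E)²/E
0          62     58.9      0.163
1          65     65.1      0.000
2          53     55.8      0.141
3          41     43.4      0.133
4          31       31      0.000
5          19     18.6      0.009
6          15     12.4      0.545
7          11      9.3      0.311
8           7      6.2      0.103
9+          6      9.3      1.171
Sum = 2.58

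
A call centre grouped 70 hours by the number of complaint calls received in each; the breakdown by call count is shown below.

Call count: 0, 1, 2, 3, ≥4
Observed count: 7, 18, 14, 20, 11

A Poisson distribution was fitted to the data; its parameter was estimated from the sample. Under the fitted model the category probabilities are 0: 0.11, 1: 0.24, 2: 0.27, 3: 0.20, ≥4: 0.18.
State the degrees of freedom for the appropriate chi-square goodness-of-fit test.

There are k = 5 categories and 1 parameter estimated from the data, so df = 5 − 1 − 1 = 3.

3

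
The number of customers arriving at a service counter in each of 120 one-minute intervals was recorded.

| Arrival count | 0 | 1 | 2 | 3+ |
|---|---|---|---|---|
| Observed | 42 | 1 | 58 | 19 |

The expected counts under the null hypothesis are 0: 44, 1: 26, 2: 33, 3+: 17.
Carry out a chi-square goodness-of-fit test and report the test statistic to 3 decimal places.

0: (42 − 44)²/44 = 4/44 = 0.0909
1: (1 − 26)²/26 = 625/26 = 24.0385
2: (58 − 33)²/33 = 625/33 = 18.9394
3+: (19 − 17)²/17 = 4/17 = 0.2353
Sum = 43.304

43.304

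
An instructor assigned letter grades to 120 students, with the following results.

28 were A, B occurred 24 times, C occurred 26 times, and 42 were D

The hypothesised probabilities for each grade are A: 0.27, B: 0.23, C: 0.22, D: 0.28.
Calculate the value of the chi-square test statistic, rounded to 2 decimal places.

Expected counts E_i = n·p_i: 120×0.27 = 32.4, 120×0.23 = 27.6, 120×0.22 = 26.4, 120×0.28 = 33.6.
χ² = (28−32.4)²/32.4 + (24−27.6)²/27.6 + (26−26.4)²/26.4 + (42−33.6)²/33.6
   = 0.598 + 0.470 + 0.006 + 2.100
Sum = 3.17

3.17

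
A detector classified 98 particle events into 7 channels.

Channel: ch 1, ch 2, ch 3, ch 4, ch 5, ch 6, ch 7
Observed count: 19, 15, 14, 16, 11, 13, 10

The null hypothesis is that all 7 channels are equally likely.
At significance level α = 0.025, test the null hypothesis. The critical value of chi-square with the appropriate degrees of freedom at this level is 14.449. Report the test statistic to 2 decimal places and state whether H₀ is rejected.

Under H₀ each category has probability 1/7, so each expected count is 98/7 = 14.
χ² = (19−14)²/14 + (15−14)²/14 + (14−14)²/14 + (16−14)²/14 + (11−14)²/14 + (13−14)²/14 + (10−14)²/14
   = 1.786 + 0.071 + 0.000 + 0.286 + 0.643 + 0.071 + 1.143
Sum = 4.00
df = 6. Since 4.00 < 14.449, we do not reject H₀.

4.00; do not reject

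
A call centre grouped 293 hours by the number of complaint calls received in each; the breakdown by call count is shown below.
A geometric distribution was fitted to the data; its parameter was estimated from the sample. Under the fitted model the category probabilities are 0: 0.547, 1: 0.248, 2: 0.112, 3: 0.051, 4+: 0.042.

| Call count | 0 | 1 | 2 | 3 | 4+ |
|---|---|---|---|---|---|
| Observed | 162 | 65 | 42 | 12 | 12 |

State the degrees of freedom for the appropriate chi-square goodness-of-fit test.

There are k = 5 categories and 1 parameter estimated from the data, so df = 5 − 1 − 1 = 3.

3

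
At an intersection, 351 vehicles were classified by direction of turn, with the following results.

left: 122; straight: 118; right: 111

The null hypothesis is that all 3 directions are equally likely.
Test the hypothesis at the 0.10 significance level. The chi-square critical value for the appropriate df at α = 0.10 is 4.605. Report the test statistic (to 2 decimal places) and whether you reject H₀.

0.53; do not reject

Under H₀ each category has probability 1/3, so each expected count is 351/3 = 117.
χ² = (122−117)²/117 + (118−117)²/117 + (111−117)²/117
   = 0.214 + 0.009 + 0.308
Sum = 0.53
df = 2. Since 0.53 < 4.605, we do not reject H₀.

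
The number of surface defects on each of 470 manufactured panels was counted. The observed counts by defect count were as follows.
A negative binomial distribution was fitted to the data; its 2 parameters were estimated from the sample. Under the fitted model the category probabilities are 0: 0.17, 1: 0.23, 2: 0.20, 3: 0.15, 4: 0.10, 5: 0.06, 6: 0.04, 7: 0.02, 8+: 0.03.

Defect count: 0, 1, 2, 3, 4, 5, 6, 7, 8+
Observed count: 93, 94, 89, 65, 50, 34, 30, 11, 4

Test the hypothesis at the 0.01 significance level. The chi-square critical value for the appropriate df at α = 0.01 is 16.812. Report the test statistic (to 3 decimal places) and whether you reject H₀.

Expected counts E_i = n·p_i: 470×0.17 = 79.9, 470×0.23 = 108.1, 470×0.20 = 94, 470×0.15 = 70.5, 470×0.10 = 47, 470×0.06 = 28.2, 470×0.04 = 18.8, 470×0.02 = 9.4, 470×0.03 = 14.1.
0: (93 − 79.9)²/79.9 = 171.61/79.9 = 2.1478
1: (94 − 108.1)²/108.1 = 198.81/108.1 = 1.8391
2: (89 − 94)²/94 = 25/94 = 0.2660
3: (65 − 70.5)²/70.5 = 30.25/70.5 = 0.4291
4: (50 − 47)²/47 = 9/47 = 0.1915
5: (34 − 28.2)²/28.2 = 33.64/28.2 = 1.1929
6: (30 − 18.8)²/18.8 = 125.44/18.8 = 6.6723
7: (11 − 9.4)²/9.4 = 2.56/9.4 = 0.2723
8+: (4 − 14.1)²/14.1 = 102.01/14.1 = 7.2348
Sum = 20.246
df = 6. Since 20.246 > 16.812, we reject H₀.

20.246; reject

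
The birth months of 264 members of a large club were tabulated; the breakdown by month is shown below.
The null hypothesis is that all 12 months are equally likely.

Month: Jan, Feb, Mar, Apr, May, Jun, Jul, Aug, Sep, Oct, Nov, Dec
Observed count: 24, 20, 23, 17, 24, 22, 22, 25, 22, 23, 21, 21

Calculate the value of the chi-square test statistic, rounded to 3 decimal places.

Expected count for each of the 12 categories: 264/12 = 22.
cat         O        E   (O−E)²/E
Jan        24       22     0.1818
Feb        20       22     0.1818
Mar        23       22     0.0455
Apr        17       22     1.1364
May        24       22     0.1818
Jun        22       22     0.0000
Jul        22       22     0.0000
Aug        25       22     0.4091
Sep        22       22     0.0000
Oct        23       22     0.0455
Nov        21       22     0.0455
Dec        21       22     0.0455
Sum = 2.273

2.273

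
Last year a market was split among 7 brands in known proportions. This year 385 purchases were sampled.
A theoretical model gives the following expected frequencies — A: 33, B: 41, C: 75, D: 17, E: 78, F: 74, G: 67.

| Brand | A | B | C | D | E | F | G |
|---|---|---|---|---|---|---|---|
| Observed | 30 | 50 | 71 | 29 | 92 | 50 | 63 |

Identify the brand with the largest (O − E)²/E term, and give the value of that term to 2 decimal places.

D, 8.47

A: (30 − 33)²/33 = 9/33 = 0.273
B: (50 − 41)²/41 = 81/41 = 1.976
C: (71 − 75)²/75 = 16/75 = 0.213
D: (29 − 17)²/17 = 144/17 = 8.471
E: (92 − 78)²/78 = 196/78 = 2.513
F: (50 − 74)²/74 = 576/74 = 7.784
G: (63 − 67)²/67 = 16/67 = 0.239
The largest term is for D: 8.47.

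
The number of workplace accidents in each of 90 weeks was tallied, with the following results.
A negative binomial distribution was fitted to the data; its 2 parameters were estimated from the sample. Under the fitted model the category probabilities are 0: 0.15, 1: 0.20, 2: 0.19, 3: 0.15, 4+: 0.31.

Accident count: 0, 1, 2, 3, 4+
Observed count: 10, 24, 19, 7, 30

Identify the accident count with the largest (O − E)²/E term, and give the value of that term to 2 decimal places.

Expected counts E_i = n·p_i: 90×0.15 = 13.5, 90×0.20 = 18, 90×0.19 = 17.1, 90×0.15 = 13.5, 90×0.31 = 27.9.
cat         O        E   (O−E)²/E
0          10     13.5      0.907
1          24       18      2.000
2          19     17.1      0.211
3           7     13.5      3.130
4+         30     27.9      0.158
The largest term is for 3: 3.13.

3, 3.13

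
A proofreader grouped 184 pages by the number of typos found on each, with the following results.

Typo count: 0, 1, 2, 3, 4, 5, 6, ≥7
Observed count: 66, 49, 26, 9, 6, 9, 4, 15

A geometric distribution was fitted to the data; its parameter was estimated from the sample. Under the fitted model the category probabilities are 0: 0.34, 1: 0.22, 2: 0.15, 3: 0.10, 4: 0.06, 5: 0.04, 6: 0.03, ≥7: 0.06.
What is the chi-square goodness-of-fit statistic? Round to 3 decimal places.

Expected counts E_i = n·p_i: 184×0.34 = 62.56, 184×0.22 = 40.48, 184×0.15 = 27.6, 184×0.10 = 18.4, 184×0.06 = 11.04, 184×0.04 = 7.36, 184×0.03 = 5.52, 184×0.06 = 11.04.
cat         O        E   (O−E)²/E
0          66    62.56     0.1892
1          49    40.48     1.7932
2          26     27.6     0.0928
3           9     18.4     4.8022
4           6    11.04     2.3009
5           9     7.36     0.3654
6           4     5.52     0.4186
≥7         15    11.04     1.4204
Sum = 11.383

11.383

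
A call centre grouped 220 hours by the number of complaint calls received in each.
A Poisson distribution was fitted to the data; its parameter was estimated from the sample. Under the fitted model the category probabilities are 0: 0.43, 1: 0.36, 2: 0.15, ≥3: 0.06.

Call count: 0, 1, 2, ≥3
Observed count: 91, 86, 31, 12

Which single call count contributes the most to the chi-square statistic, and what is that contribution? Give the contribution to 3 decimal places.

Expected counts E_i = n·p_i: 220×0.43 = 94.6, 220×0.36 = 79.2, 220×0.15 = 33, 220×0.06 = 13.2.
0: (91 − 94.6)²/94.6 = 12.96/94.6 = 0.1370
1: (86 − 79.2)²/79.2 = 46.24/79.2 = 0.5838
2: (31 − 33)²/33 = 4/33 = 0.1212
≥3: (12 − 13.2)²/13.2 = 1.44/13.2 = 0.1091
The largest term is for 1: 0.584.

1, 0.584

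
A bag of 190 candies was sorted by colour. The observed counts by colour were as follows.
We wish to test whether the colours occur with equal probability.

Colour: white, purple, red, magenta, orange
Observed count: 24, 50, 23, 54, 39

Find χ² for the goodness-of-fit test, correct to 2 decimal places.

Expected count for each of the 5 categories: 190/5 = 38.
cat          O        E   (O−E)²/E
white       24       38      5.158
purple      50       38      3.789
red         23       38      5.921
magenta     54       38      6.737
orange      39       38      0.026
Sum = 21.63

21.63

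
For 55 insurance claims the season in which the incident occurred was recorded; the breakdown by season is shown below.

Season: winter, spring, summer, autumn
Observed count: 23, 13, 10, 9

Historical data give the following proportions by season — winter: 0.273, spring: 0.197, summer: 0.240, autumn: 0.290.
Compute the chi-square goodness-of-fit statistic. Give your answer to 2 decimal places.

Expected counts E_i = n·p_i: 55×0.273 = 15.015, 55×0.197 = 10.835, 55×0.240 = 13.2, 55×0.290 = 15.95.
winter: (23 − 15.015)²/15.015 = 63.760225/15.015 = 4.246
spring: (13 − 10.835)²/10.835 = 4.687225/10.835 = 0.433
summer: (10 − 13.2)²/13.2 = 10.24/13.2 = 0.776
autumn: (9 − 15.95)²/15.95 = 48.3025/15.95 = 3.028
Sum = 8.48

8.48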